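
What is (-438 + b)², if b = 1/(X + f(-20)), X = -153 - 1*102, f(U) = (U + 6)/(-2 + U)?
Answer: 1501936036225/7828804 ≈ 1.9185e+5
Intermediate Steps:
f(U) = (6 + U)/(-2 + U)
X = -255 (X = -153 - 102 = -255)
b = -11/2798 (b = 1/(-255 + (6 - 20)/(-2 - 20)) = 1/(-255 - 14/(-22)) = 1/(-255 - 1/22*(-14)) = 1/(-255 + 7/11) = 1/(-2798/11) = -11/2798 ≈ -0.0039314)
(-438 + b)² = (-438 - 11/2798)² = (-1225535/2798)² = 1501936036225/7828804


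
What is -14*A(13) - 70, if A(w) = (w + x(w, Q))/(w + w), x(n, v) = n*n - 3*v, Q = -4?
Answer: -2268/13 ≈ -174.46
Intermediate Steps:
x(n, v) = n² - 3*v
A(w) = (12 + w + w²)/(2*w) (A(w) = (w + (w² - 3*(-4)))/(w + w) = (w + (w² + 12))/((2*w)) = (w + (12 + w²))*(1/(2*w)) = (12 + w + w²)*(1/(2*w)) = (12 + w + w²)/(2*w))
-14*A(13) - 70 = -7*(12 + 13 + 13²)/13 - 70 = -7*(12 + 13 + 169)/13 - 70 = -7*194/13 - 70 = -14*97/13 - 70 = -1358/13 - 70 = -2268/13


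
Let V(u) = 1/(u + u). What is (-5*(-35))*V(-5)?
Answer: -35/2 ≈ -17.500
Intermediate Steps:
V(u) = 1/(2*u)
(-5*(-35))*V(-5) = (-5*(-35))*((1/2)/(-5)) = 175*((1/2)*(-1/5)) = 175*(-1/10) = -35/2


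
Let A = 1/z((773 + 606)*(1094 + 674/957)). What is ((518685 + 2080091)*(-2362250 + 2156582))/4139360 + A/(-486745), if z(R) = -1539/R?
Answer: -68422603470369409751/529904037105531 ≈ -1.2912e+5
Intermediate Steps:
A = -1444684528/1472823 (A = 1/(-1539*1/((773 + 606)*(1094 + 674/957))) = 1/(-1539*1/(1379*(1094 + 674*(1/957)))) = 1/(-1539*1/(1379*(1094 + 674/957))) = 1/(-1539/(1379*(1047632/957))) = 1/(-1539/1444684528/957) = 1/(-1539*957/1444684528) = 1/(-1472823/1444684528) = -1444684528/1472823 ≈ -980.89)
((518685 + 2080091)*(-2362250 + 2156582))/4139360 + A/(-486745) = ((518685 + 2080091)*(-2362250 + 2156582))/4139360 - 1444684528/1472823/(-486745) = (2598776*(-205668))*(1/4139360) - 1444684528/1472823*(-1/486745) = -534485062368*1/4139360 + 206383504/102412747305 = -16702658199/129355 + 206383504/102412747305 = -68422603470369409751/529904037105531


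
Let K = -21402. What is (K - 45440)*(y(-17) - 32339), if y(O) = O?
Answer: 2162739752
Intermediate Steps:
(K - 45440)*(y(-17) - 32339) = (-21402 - 45440)*(-17 - 32339) = -66842*(-32356) = 2162739752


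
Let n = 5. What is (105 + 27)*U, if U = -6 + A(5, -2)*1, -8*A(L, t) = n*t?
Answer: -627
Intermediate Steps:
A(L, t) = -5*t/8
U = -19/4 (U = -6 - 5/8*(-2)*1 = -6 + (5/4)*1 = -6 + 5/4 = -19/4 ≈ -4.7500)
(105 + 27)*U = (105 + 27)*(-19/4) = 132*(-19/4) = -627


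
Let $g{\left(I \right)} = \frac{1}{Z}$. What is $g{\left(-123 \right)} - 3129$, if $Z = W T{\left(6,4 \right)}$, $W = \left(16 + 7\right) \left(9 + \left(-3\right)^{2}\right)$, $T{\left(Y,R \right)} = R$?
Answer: $- \frac{5181623}{1656} \approx -3129.0$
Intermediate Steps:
$W = 414$ ($W = 23 \left(9 + 9\right) = 23 \cdot 18 = 414$)
$Z = 1656$ ($Z = 414 \cdot 4 = 1656$)
$g{\left(I \right)} = \frac{1}{1656}$
$g{\left(-123 \right)} - 3129 = \frac{1}{1656} - 3129 = - \frac{5181623}{1656}$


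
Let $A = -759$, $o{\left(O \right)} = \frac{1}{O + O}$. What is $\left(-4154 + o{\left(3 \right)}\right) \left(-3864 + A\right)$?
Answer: $\frac{38406343}{2} \approx 1.9203 \cdot 10^{7}$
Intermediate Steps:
$o{\left(O \right)} = \frac{1}{2 O}$
$\left(-4154 + o{\left(3 \right)}\right) \left(-3864 + A\right) = \left(-4154 + \frac{1}{2 \cdot 3}\right) \left(-3864 - 759\right) = \left(-4154 + \frac{1}{2} \cdot \frac{1}{3}\right) \left(-4623\right) = \left(-4154 + \frac{1}{6}\right) \left(-4623\right) = \left(- \frac{24923}{6}\right) \left(-4623\right) = \frac{38406343}{2}$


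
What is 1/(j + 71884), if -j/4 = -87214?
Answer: 1/420740 ≈ 2.3768e-6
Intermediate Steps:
j = 348856 (j = -4*(-87214) = 348856)
1/(j + 71884) = 1/(348856 + 71884) = 1/420740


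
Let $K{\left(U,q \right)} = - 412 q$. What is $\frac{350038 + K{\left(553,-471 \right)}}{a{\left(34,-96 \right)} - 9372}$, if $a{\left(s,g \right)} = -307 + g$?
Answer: $- \frac{108818}{1955} \approx -55.661$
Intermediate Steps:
$\frac{350038 + K{\left(553,-471 \right)}}{a{\left(34,-96 \right)} - 9372} = \frac{350038 - -194052}{\left(-307 - 96\right) - 9372} = \frac{350038 + 194052}{-403 - 9372} = \frac{544090}{-9775} = 544090 \left(- \frac{1}{9775}\right) = - \frac{108818}{1955}$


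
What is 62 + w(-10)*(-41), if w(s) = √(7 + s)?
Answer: 62 - 41*I*√3 ≈ 62.0 - 71.014*I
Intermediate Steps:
62 + w(-10)*(-41) = 62 + √(7 - 10)*(-41) = 62 + √(-3)*(-41) = 62 + (I*√3)*(-41) = 62 - 41*I*√3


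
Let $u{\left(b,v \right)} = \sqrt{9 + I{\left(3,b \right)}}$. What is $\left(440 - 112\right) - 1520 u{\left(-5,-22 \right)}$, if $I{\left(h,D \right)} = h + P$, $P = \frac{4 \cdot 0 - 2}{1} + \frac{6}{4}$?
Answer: $328 - 760 \sqrt{46} \approx -4826.6$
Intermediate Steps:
$P = - \frac{1}{2}$ ($P = \left(0 - 2\right) 1 + 6 \cdot \frac{1}{4} = \left(-2\right) 1 + \frac{3}{2} = -2 + \frac{3}{2} = - \frac{1}{2} \approx -0.5$)
$I{\left(h,D \right)} = - \frac{1}{2} + h$ ($I{\left(h,D \right)} = h - \frac{1}{2} = - \frac{1}{2} + h$)
$u{\left(b,v \right)} = \frac{\sqrt{46}}{2}$ ($u{\left(b,v \right)} = \sqrt{9 + \left(- \frac{1}{2} + 3\right)} = \sqrt{9 + \frac{5}{2}} = \sqrt{\frac{23}{2}} = \frac{\sqrt{46}}{2}$)
$\left(440 - 112\right) - 1520 u{\left(-5,-22 \right)} = \left(440 - 112\right) - 1520 \frac{\sqrt{46}}{2} = 328 - 760 \sqrt{46}$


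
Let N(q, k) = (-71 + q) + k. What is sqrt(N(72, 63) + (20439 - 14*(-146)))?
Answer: sqrt(22547) ≈ 150.16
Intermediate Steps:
N(q, k) = -71 + k + q
sqrt(N(72, 63) + (20439 - 14*(-146))) = sqrt((-71 + 63 + 72) + (20439 - 14*(-146))) = sqrt(64 + (20439 + 2044)) = sqrt(64 + 22483) = sqrt(22547)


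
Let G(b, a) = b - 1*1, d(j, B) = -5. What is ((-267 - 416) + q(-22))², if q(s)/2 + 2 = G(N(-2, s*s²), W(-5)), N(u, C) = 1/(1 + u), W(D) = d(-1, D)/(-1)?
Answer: 477481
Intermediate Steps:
W(D) = 5 (W(D) = -5/(-1) = -5*(-1) = 5)
G(b, a) = -1 + b (G(b, a) = b - 1 = -1 + b)
q(s) = -8 (q(s) = -4 + 2*(-1 + 1/(1 - 2)) = -4 + 2*(-1 + 1/(-1)) = -4 + 2*(-1 - 1) = -4 + 2*(-2) = -4 - 4 = -8)
((-267 - 416) + q(-22))² = ((-267 - 416) - 8)² = (-683 - 8)² = (-691)² = 477481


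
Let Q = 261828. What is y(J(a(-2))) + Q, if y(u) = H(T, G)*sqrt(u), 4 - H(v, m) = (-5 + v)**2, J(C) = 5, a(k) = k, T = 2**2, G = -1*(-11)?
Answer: 261828 + 3*sqrt(5) ≈ 2.6183e+5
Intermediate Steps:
G = 11
T = 4
H(v, m) = 4 - (-5 + v)**2
y(u) = 3*sqrt(u) (y(u) = (4 - (-5 + 4)**2)*sqrt(u) = (4 - 1*(-1)**2)*sqrt(u) = (4 - 1*1)*sqrt(u) = (4 - 1)*sqrt(u) = 3*sqrt(u))
y(J(a(-2))) + Q = 3*sqrt(5) + 261828 = 261828 + 3*sqrt(5)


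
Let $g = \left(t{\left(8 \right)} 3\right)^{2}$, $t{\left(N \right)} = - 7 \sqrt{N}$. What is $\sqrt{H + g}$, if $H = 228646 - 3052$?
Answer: $3 \sqrt{25458} \approx 478.67$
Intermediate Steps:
$H = 225594$ ($H = 228646 - 3052 = 225594$)
$g = 3528$ ($g = \left(- 7 \sqrt{8} \cdot 3\right)^{2} = \left(- 7 \cdot 2 \sqrt{2} \cdot 3\right)^{2} = \left(- 14 \sqrt{2} \cdot 3\right)^{2} = \left(- 42 \sqrt{2}\right)^{2} = 3528$)
$\sqrt{H + g} = \sqrt{225594 + 3528} = \sqrt{229122} = 3 \sqrt{25458}$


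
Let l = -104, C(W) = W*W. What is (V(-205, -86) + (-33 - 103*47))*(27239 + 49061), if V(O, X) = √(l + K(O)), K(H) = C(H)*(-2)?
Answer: -371886200 + 76300*I*√84154 ≈ -3.7189e+8 + 2.2134e+7*I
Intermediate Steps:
C(W) = W²
K(H) = -2*H² (K(H) = H²*(-2) = -2*H²)
V(O, X) = √(-104 - 2*O²)
(V(-205, -86) + (-33 - 103*47))*(27239 + 49061) = (√(-104 - 2*(-205)²) + (-33 - 103*47))*(27239 + 49061) = (√(-104 - 2*42025) + (-33 - 4841))*76300 = (√(-104 - 84050) - 4874)*76300 = (√(-84154) - 4874)*76300 = (I*√84154 - 4874)*76300 = (-4874 + I*√84154)*76300 = -371886200 + 76300*I*√84154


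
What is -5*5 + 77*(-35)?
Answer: -2720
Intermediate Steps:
-5*5 + 77*(-35) = -25 - 2695 = -2720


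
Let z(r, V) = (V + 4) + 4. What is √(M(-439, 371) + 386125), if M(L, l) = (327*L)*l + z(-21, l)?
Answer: I*√52871659 ≈ 7271.3*I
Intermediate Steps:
z(r, V) = 8 + V (z(r, V) = (4 + V) + 4 = 8 + V)
M(L, l) = 8 + l + 327*L*l (M(L, l) = (327*L)*l + (8 + l) = 327*L*l + (8 + l) = 8 + l + 327*L*l)
√(M(-439, 371) + 386125) = √((8 + 371 + 327*(-439)*371) + 386125) = √((8 + 371 - 53258163) + 386125) = √(-53257784 + 386125) = √(-52871659) = I*√52871659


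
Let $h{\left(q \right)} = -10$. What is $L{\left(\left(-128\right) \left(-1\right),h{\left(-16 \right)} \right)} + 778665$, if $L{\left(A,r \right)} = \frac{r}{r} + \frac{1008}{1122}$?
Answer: $\frac{145610710}{187} \approx 7.7867 \cdot 10^{5}$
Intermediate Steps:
$L{\left(A,r \right)} = \frac{355}{187}$ ($L{\left(A,r \right)} = 1 + 1008 \cdot \frac{1}{1122} = 1 + \frac{168}{187} = \frac{355}{187}$)
$L{\left(\left(-128\right) \left(-1\right),h{\left(-16 \right)} \right)} + 778665 = \frac{355}{187} + 778665 = \frac{145610710}{187}$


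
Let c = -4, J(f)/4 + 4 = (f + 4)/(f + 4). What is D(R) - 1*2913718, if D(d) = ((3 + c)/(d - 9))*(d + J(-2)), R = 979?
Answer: -2826307427/970 ≈ -2.9137e+6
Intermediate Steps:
J(f) = -12 (J(f) = -16 + 4*((f + 4)/(f + 4)) = -16 + 4*((4 + f)/(4 + f)) = -16 + 4*1 = -16 + 4 = -12)
D(d) = -(-12 + d)/(-9 + d) (D(d) = ((3 - 4)/(d - 9))*(d - 12) = (-1/(-9 + d))*(-12 + d) = -(-12 + d)/(-9 + d))
D(R) - 1*2913718 = (12 - 1*979)/(-9 + 979) - 1*2913718 = (12 - 979)/970 - 2913718 = (1/970)*(-967) - 2913718 = -967/970 - 2913718 = -2826307427/970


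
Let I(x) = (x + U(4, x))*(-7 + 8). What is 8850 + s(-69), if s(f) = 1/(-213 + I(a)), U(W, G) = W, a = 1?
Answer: 1840799/208 ≈ 8850.0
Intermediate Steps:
I(x) = 4 + x (I(x) = (x + 4)*(-7 + 8) = (4 + x)*1 = 4 + x)
s(f) = -1/208 (s(f) = 1/(-213 + (4 + 1)) = 1/(-213 + 5) = 1/(-208) = -1/208)
8850 + s(-69) = 8850 - 1/208 = 1840799/208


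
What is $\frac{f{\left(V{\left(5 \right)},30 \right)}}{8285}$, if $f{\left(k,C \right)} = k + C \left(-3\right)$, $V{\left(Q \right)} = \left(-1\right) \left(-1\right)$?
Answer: $- \frac{89}{8285} \approx -0.010742$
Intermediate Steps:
$V{\left(Q \right)} = 1$
$f{\left(k,C \right)} = k - 3 C$
$\frac{f{\left(V{\left(5 \right)},30 \right)}}{8285} = \frac{1 - 90}{8285} = \left(1 - 90\right) \frac{1}{8285} = \left(-89\right) \frac{1}{8285} = - \frac{89}{8285}$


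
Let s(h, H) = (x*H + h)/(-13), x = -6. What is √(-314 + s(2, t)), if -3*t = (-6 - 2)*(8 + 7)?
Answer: 62*I*√13/13 ≈ 17.196*I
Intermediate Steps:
t = 40 (t = -(-6 - 2)*(8 + 7)/3 = -(-8)*15/3 = -⅓*(-120) = 40)
s(h, H) = -h/13 + 6*H/13 (s(h, H) = (-6*H + h)/(-13) = (h - 6*H)*(-1/13) = -h/13 + 6*H/13)
√(-314 + s(2, t)) = √(-314 + (-1/13*2 + (6/13)*40)) = √(-314 + (-2/13 + 240/13)) = √(-314 + 238/13) = √(-3844/13) = 62*I*√13/13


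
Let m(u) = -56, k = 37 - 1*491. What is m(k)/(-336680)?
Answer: 7/42085 ≈ 0.00016633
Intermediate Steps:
k = -454 (k = 37 - 491 = -454)
m(k)/(-336680) = -56/(-336680) = -56*(-1/336680) = 7/42085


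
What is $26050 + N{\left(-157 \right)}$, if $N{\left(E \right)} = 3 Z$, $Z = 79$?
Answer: $26287$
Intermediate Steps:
$N{\left(E \right)} = 237$ ($N{\left(E \right)} = 3 \cdot 79 = 237$)
$26050 + N{\left(-157 \right)} = 26050 + 237 = 26287$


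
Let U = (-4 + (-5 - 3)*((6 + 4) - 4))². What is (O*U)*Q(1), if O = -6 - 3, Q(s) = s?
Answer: -24336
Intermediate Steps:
O = -9
U = 2704 (U = (-4 - 8*(10 - 4))² = (-4 - 8*6)² = (-4 - 48)² = (-52)² = 2704)
(O*U)*Q(1) = -9*2704*1 = -24336*1 = -24336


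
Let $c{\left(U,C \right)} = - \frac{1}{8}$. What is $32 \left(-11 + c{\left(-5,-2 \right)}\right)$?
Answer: $-356$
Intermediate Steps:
$c{\left(U,C \right)} = - \frac{1}{8}$ ($c{\left(U,C \right)} = \left(-1\right) \frac{1}{8} = - \frac{1}{8}$)
$32 \left(-11 + c{\left(-5,-2 \right)}\right) = 32 \left(-11 - \frac{1}{8}\right) = 32 \left(- \frac{89}{8}\right) = -356$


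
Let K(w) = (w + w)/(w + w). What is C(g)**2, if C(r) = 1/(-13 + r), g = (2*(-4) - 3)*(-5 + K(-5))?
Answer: 1/961 ≈ 0.0010406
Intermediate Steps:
K(w) = 1 (K(w) = (2*w)/((2*w)) = (2*w)*(1/(2*w)) = 1)
g = 44 (g = (2*(-4) - 3)*(-5 + 1) = (-8 - 3)*(-4) = -11*(-4) = 44)
C(g)**2 = (1/(-13 + 44))**2 = (1/31)**2 = 1/961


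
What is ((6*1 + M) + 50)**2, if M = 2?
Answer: 3364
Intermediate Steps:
((6*1 + M) + 50)**2 = ((6*1 + 2) + 50)**2 = ((6 + 2) + 50)**2 = (8 + 50)**2 = 58**2 = 3364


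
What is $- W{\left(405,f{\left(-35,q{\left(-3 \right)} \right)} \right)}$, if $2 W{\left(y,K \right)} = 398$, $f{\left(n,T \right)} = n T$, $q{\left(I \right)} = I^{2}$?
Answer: $-199$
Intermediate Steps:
$f{\left(n,T \right)} = T n$
$W{\left(y,K \right)} = 199$ ($W{\left(y,K \right)} = \frac{1}{2} \cdot 398 = 199$)
$- W{\left(405,f{\left(-35,q{\left(-3 \right)} \right)} \right)} = \left(-1\right) 199 = -199$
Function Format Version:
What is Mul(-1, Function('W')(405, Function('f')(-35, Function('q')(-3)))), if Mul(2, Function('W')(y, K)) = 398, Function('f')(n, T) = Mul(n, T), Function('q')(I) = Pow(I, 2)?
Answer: -199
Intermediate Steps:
Function('f')(n, T) = Mul(T, n)
Function('W')(y, K) = 199 (Function('W')(y, K) = Mul(Rational(1, 2), 398) = 199)
Mul(-1, Function('W')(405, Function('f')(-35, Function('q')(-3)))) = Mul(-1, 199) = -199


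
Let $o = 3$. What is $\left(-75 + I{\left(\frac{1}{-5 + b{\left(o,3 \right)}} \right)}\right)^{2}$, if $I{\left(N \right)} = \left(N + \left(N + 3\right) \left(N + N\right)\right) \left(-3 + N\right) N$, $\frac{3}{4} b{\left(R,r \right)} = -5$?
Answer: $\frac{12719144118147489}{2251875390625} \approx 5648.2$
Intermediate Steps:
$b{\left(R,r \right)} = - \frac{20}{3}$ ($b{\left(R,r \right)} = \frac{4}{3} \left(-5\right) = - \frac{20}{3}$)
$I{\left(N \right)} = N \left(-3 + N\right) \left(N + 2 N \left(3 + N\right)\right)$ ($I{\left(N \right)} = \left(N + \left(3 + N\right) 2 N\right) N \left(-3 + N\right) = \left(N + 2 N \left(3 + N\right)\right) N \left(-3 + N\right) = N \left(-3 + N\right) \left(N + 2 N \left(3 + N\right)\right)$)
$\left(-75 + I{\left(\frac{1}{-5 + b{\left(o,3 \right)}} \right)}\right)^{2} = \left(-75 + \left(\frac{1}{-5 - \frac{20}{3}}\right)^{2} \left(-21 + \frac{1}{-5 - \frac{20}{3}} + 2 \left(\frac{1}{-5 - \frac{20}{3}}\right)^{2}\right)\right)^{2} = \left(-75 + \left(\frac{1}{- \frac{35}{3}}\right)^{2} \left(-21 + \frac{1}{- \frac{35}{3}} + 2 \left(\frac{1}{- \frac{35}{3}}\right)^{2}\right)\right)^{2} = \left(-75 + \left(- \frac{3}{35}\right)^{2} \left(-21 - \frac{3}{35} + 2 \left(- \frac{3}{35}\right)^{2}\right)\right)^{2} = \left(-75 + \frac{9 \left(-21 - \frac{3}{35} + 2 \cdot \frac{9}{1225}\right)}{1225}\right)^{2} = \left(-75 + \frac{9 \left(-21 - \frac{3}{35} + \frac{18}{1225}\right)}{1225}\right)^{2} = \left(-75 + \frac{9}{1225} \left(- \frac{25812}{1225}\right)\right)^{2} = \left(-75 - \frac{232308}{1500625}\right)^{2} = \left(- \frac{112779183}{1500625}\right)^{2} = \frac{12719144118147489}{2251875390625}$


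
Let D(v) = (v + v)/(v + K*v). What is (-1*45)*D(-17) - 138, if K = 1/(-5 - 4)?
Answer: -957/4 ≈ -239.25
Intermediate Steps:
K = -1/9 (K = 1/(-9) = -1/9 ≈ -0.11111)
D(v) = 9/4 (D(v) = (v + v)/(v - v/9) = (2*v)/((8*v/9)) = (2*v)*(9/(8*v)) = 9/4)
(-1*45)*D(-17) - 138 = -1*45*(9/4) - 138 = -45*9/4 - 138 = -405/4 - 138 = -957/4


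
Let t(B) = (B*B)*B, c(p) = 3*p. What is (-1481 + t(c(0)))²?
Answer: 2193361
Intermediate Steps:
t(B) = B³ (t(B) = B²*B = B³)
(-1481 + t(c(0)))² = (-1481 + (3*0)³)² = (-1481 + 0³)² = (-1481 + 0)² = (-1481)² = 2193361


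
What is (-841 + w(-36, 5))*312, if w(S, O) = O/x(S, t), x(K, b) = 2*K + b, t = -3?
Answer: -1312064/5 ≈ -2.6241e+5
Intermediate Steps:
x(K, b) = b + 2*K
w(S, O) = O/(-3 + 2*S)
(-841 + w(-36, 5))*312 = (-841 + 5/(-3 + 2*(-36)))*312 = (-841 + 5/(-3 - 72))*312 = (-841 + 5/(-75))*312 = (-841 + 5*(-1/75))*312 = (-841 - 1/15)*312 = -12616/15*312 = -1312064/5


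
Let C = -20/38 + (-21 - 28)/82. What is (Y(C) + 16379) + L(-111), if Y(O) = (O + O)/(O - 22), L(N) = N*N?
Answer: 1033978402/36027 ≈ 28700.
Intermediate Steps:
L(N) = N**2
C = -1751/1558 (C = -20*1/38 - 49*1/82 = -10/19 - 49/82 = -1751/1558 ≈ -1.1239)
Y(O) = 2*O/(-22 + O) (Y(O) = (2*O)/(-22 + O) = 2*O/(-22 + O))
(Y(C) + 16379) + L(-111) = (2*(-1751/1558)/(-22 - 1751/1558) + 16379) + (-111)**2 = (2*(-1751/1558)/(-36027/1558) + 16379) + 12321 = (2*(-1751/1558)*(-1558/36027) + 16379) + 12321 = (3502/36027 + 16379) + 12321 = 590089735/36027 + 12321 = 1033978402/36027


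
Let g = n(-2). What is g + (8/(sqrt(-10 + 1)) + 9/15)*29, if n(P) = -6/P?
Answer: 102/5 - 232*I/3 ≈ 20.4 - 77.333*I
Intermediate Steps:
g = 3 (g = -6/(-2) = -6*(-1/2) = 3)
g + (8/(sqrt(-10 + 1)) + 9/15)*29 = 3 + (8/(sqrt(-10 + 1)) + 9/15)*29 = 3 + (8/(sqrt(-9)) + 9*(1/15))*29 = 3 + (8/((3*I)) + 3/5)*29 = 3 + (8*(-I/3) + 3/5)*29 = 3 + (-8*I/3 + 3/5)*29 = 3 + (3/5 - 8*I/3)*29 = 3 + (87/5 - 232*I/3) = 102/5 - 232*I/3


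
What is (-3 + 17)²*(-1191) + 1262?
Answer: -232174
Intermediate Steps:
(-3 + 17)²*(-1191) + 1262 = 14²*(-1191) + 1262 = 196*(-1191) + 1262 = -233436 + 1262 = -232174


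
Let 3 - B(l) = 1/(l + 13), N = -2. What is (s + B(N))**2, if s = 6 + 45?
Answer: 351649/121 ≈ 2906.2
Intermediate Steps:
s = 51
B(l) = 3 - 1/(13 + l) (B(l) = 3 - 1/(l + 13) = 3 - 1/(13 + l))
(s + B(N))**2 = (51 + (38 + 3*(-2))/(13 - 2))**2 = (51 + (38 - 6)/11)**2 = (51 + (1/11)*32)**2 = (51 + 32/11)**2 = (593/11)**2 = 351649/121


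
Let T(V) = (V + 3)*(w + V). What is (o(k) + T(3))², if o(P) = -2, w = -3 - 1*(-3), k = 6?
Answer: 256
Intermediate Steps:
w = 0 (w = -3 + 3 = 0)
T(V) = V*(3 + V) (T(V) = (V + 3)*(0 + V) = (3 + V)*V = V*(3 + V))
(o(k) + T(3))² = (-2 + 3*(3 + 3))² = (-2 + 3*6)² = (-2 + 18)² = 16² = 256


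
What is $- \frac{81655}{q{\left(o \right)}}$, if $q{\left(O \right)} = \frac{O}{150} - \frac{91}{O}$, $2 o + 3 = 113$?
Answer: $\frac{1077846}{17} \approx 63403.0$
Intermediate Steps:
$o = 55$ ($o = - \frac{3}{2} + \frac{1}{2} \cdot 113 = - \frac{3}{2} + \frac{113}{2} = 55$)
$q{\left(O \right)} = - \frac{91}{O} + \frac{O}{150}$ ($q{\left(O \right)} = O \frac{1}{150} - \frac{91}{O} = \frac{O}{150} - \frac{91}{O} = - \frac{91}{O} + \frac{O}{150}$)
$- \frac{81655}{q{\left(o \right)}} = - \frac{81655}{- \frac{91}{55} + \frac{1}{150} \cdot 55} = - \frac{81655}{\left(-91\right) \frac{1}{55} + \frac{11}{30}} = - \frac{81655}{- \frac{91}{55} + \frac{11}{30}} = - \frac{81655}{- \frac{85}{66}} = \left(-81655\right) \left(- \frac{66}{85}\right) = \frac{1077846}{17}$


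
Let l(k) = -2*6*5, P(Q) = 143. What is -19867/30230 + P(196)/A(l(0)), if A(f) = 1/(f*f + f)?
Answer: 15303010733/30230 ≈ 5.0622e+5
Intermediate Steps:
l(k) = -60 (l(k) = -12*5 = -60)
A(f) = 1/(f + f**2) (A(f) = 1/(f**2 + f) = 1/(f + f**2))
-19867/30230 + P(196)/A(l(0)) = -19867/30230 + 143/((1/((-60)*(1 - 60)))) = -19867*1/30230 + 143/((-1/60/(-59))) = -19867/30230 + 143/((-1/60*(-1/59))) = -19867/30230 + 143/(1/3540) = -19867/30230 + 143*3540 = -19867/30230 + 506220 = 15303010733/30230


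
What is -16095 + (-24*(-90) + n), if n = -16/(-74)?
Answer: -515587/37 ≈ -13935.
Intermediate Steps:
n = 8/37 (n = -16*(-1/74) = 8/37 ≈ 0.21622)
-16095 + (-24*(-90) + n) = -16095 + (-24*(-90) + 8/37) = -16095 + (2160 + 8/37) = -16095 + 79928/37 = -515587/37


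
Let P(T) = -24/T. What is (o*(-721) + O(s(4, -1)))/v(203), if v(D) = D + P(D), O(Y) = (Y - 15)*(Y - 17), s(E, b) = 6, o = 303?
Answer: -44327892/41185 ≈ -1076.3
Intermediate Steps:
O(Y) = (-17 + Y)*(-15 + Y) (O(Y) = (-15 + Y)*(-17 + Y) = (-17 + Y)*(-15 + Y))
v(D) = D - 24/D
(o*(-721) + O(s(4, -1)))/v(203) = (303*(-721) + (255 + 6² - 32*6))/(203 - 24/203) = (-218463 + (255 + 36 - 192))/(203 - 24*1/203) = (-218463 + 99)/(203 - 24/203) = -218364/41185/203 = -218364*203/41185 = -44327892/41185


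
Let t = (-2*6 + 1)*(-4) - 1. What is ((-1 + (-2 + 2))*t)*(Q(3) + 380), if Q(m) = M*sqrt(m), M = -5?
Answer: -16340 + 215*sqrt(3) ≈ -15968.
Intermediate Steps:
t = 43 (t = (-12 + 1)*(-4) - 1 = -11*(-4) - 1 = 44 - 1 = 43)
Q(m) = -5*sqrt(m)
((-1 + (-2 + 2))*t)*(Q(3) + 380) = ((-1 + (-2 + 2))*43)*(-5*sqrt(3) + 380) = ((-1 + 0)*43)*(380 - 5*sqrt(3)) = (-1*43)*(380 - 5*sqrt(3)) = -43*(380 - 5*sqrt(3)) = -16340 + 215*sqrt(3)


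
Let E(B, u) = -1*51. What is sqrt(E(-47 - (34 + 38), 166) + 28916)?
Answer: sqrt(28865) ≈ 169.90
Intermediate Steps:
E(B, u) = -51
sqrt(E(-47 - (34 + 38), 166) + 28916) = sqrt(-51 + 28916) = sqrt(28865)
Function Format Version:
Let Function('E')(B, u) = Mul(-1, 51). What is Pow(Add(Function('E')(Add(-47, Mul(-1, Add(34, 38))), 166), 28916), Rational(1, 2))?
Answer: Pow(28865, Rational(1, 2)) ≈ 169.90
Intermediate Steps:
Function('E')(B, u) = -51
Pow(Add(Function('E')(Add(-47, Mul(-1, Add(34, 38))), 166), 28916), Rational(1, 2)) = Pow(Add(-51, 28916), Rational(1, 2)) = Pow(28865, Rational(1, 2))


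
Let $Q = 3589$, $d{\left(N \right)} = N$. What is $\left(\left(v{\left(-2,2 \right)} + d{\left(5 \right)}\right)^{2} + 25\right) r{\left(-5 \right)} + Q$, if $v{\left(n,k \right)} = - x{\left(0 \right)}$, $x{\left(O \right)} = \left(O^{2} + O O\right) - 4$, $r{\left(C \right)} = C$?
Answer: $3059$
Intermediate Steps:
$x{\left(O \right)} = -4 + 2 O^{2}$ ($x{\left(O \right)} = \left(O^{2} + O^{2}\right) - 4 = 2 O^{2} - 4 = -4 + 2 O^{2}$)
$v{\left(n,k \right)} = 4$ ($v{\left(n,k \right)} = - (-4 + 2 \cdot 0^{2}) = - (-4 + 2 \cdot 0) = - (-4 + 0) = \left(-1\right) \left(-4\right) = 4$)
$\left(\left(v{\left(-2,2 \right)} + d{\left(5 \right)}\right)^{2} + 25\right) r{\left(-5 \right)} + Q = \left(\left(4 + 5\right)^{2} + 25\right) \left(-5\right) + 3589 = \left(9^{2} + 25\right) \left(-5\right) + 3589 = \left(81 + 25\right) \left(-5\right) + 3589 = 106 \left(-5\right) + 3589 = -530 + 3589 = 3059$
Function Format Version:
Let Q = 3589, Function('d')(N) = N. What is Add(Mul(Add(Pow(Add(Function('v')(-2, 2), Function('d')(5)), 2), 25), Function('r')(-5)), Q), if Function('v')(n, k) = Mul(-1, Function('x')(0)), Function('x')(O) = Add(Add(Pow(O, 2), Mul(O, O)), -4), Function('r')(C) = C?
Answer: 3059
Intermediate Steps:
Function('x')(O) = Add(-4, Mul(2, Pow(O, 2))) (Function('x')(O) = Add(Add(Pow(O, 2), Pow(O, 2)), -4) = Add(Mul(2, Pow(O, 2)), -4) = Add(-4, Mul(2, Pow(O, 2))))
Function('v')(n, k) = 4 (Function('v')(n, k) = Mul(-1, Add(-4, Mul(2, Pow(0, 2)))) = Mul(-1, Add(-4, Mul(2, 0))) = Mul(-1, Add(-4, 0)) = Mul(-1, -4) = 4)
Add(Mul(Add(Pow(Add(Function('v')(-2, 2), Function('d')(5)), 2), 25), Function('r')(-5)), Q) = Add(Mul(Add(Pow(Add(4, 5), 2), 25), -5), 3589) = Add(Mul(Add(Pow(9, 2), 25), -5), 3589) = Add(Mul(Add(81, 25), -5), 3589) = Add(Mul(106, -5), 3589) = Add(-530, 3589) = 3059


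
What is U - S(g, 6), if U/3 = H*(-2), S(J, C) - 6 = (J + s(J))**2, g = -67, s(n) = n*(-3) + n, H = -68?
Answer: -4087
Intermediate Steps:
s(n) = -2*n (s(n) = -3*n + n = -2*n)
S(J, C) = 6 + J**2 (S(J, C) = 6 + (J - 2*J)**2 = 6 + (-J)**2 = 6 + J**2)
U = 408 (U = 3*(-68*(-2)) = 3*136 = 408)
U - S(g, 6) = 408 - (6 + (-67)**2) = 408 - (6 + 4489) = 408 - 1*4495 = 408 - 4495 = -4087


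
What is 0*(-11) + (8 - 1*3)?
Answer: 5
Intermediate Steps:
0*(-11) + (8 - 1*3) = 0 + (8 - 3) = 0 + 5 = 5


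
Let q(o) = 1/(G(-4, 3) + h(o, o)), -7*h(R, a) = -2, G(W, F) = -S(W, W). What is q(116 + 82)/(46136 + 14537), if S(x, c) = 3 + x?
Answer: 7/546057 ≈ 1.2819e-5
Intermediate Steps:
G(W, F) = -3 - W (G(W, F) = -(3 + W) = -3 - W)
h(R, a) = 2/7 (h(R, a) = -⅐*(-2) = 2/7)
q(o) = 7/9 (q(o) = 1/((-3 - 1*(-4)) + 2/7) = 1/((-3 + 4) + 2/7) = 1/(1 + 2/7) = 1/(9/7) = 7/9)
q(116 + 82)/(46136 + 14537) = 7/(9*(46136 + 14537)) = (7/9)/60673 = (7/9)*(1/60673) = 7/546057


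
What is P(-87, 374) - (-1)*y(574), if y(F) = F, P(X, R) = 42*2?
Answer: 658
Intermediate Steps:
P(X, R) = 84
P(-87, 374) - (-1)*y(574) = 84 - (-1)*574 = 84 - 1*(-574) = 84 + 574 = 658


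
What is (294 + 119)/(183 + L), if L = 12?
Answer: 413/195 ≈ 2.1180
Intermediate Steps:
(294 + 119)/(183 + L) = (294 + 119)/(183 + 12) = 413/195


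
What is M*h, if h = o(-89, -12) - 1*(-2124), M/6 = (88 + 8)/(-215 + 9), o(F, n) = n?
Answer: -608256/103 ≈ -5905.4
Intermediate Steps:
M = -288/103 (M = 6*((88 + 8)/(-215 + 9)) = 6*(96/(-206)) = 6*(96*(-1/206)) = 6*(-48/103) = -288/103 ≈ -2.7961)
h = 2112 (h = -12 - 1*(-2124) = -12 + 2124 = 2112)
M*h = -288/103*2112 = -608256/103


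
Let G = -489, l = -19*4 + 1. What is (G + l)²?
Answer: 318096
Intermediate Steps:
l = -75 (l = -76 + 1 = -75)
(G + l)² = (-489 - 75)² = (-564)² = 318096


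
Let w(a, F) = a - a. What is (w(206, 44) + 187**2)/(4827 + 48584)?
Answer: 34969/53411 ≈ 0.65472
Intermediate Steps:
w(a, F) = 0
(w(206, 44) + 187**2)/(4827 + 48584) = (0 + 187**2)/(4827 + 48584) = (0 + 34969)/53411 = 34969*(1/53411) = 34969/53411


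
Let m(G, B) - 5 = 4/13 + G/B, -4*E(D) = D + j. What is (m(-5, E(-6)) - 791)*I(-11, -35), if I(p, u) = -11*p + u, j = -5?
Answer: -9684804/143 ≈ -67726.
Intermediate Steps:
I(p, u) = u - 11*p
E(D) = 5/4 - D/4 (E(D) = -(D - 5)/4 = -(-5 + D)/4 = 5/4 - D/4)
m(G, B) = 69/13 + G/B (m(G, B) = 5 + (4/13 + G/B) = 69/13 + G/B)
(m(-5, E(-6)) - 791)*I(-11, -35) = ((69/13 - 5/(5/4 - 1/4*(-6))) - 791)*(-35 - 11*(-11)) = ((69/13 - 5/(5/4 + 3/2)) - 791)*(-35 + 121) = ((69/13 - 5/11/4) - 791)*86 = ((69/13 - 5*4/11) - 791)*86 = ((69/13 - 20/11) - 791)*86 = (499/143 - 791)*86 = -112614/143*86 = -9684804/143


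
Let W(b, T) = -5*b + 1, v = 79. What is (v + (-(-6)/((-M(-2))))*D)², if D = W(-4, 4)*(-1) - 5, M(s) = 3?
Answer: 17161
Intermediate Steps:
W(b, T) = 1 - 5*b
D = -26 (D = (1 - 5*(-4))*(-1) - 5 = (1 + 20)*(-1) - 5 = 21*(-1) - 5 = -21 - 5 = -26)
(v + (-(-6)/((-M(-2))))*D)² = (79 - (-6)/((-1*3))*(-26))² = (79 - (-6)/(-3)*(-26))² = (79 - (-6)*(-1)/3*(-26))² = (79 - 3*⅔*(-26))² = (79 - 2*(-26))² = (79 + 52)² = 131² = 17161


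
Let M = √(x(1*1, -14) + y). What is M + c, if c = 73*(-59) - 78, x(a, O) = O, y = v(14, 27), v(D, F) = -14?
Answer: -4385 + 2*I*√7 ≈ -4385.0 + 5.2915*I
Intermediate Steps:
y = -14
c = -4385 (c = -4307 - 78 = -4385)
M = 2*I*√7 (M = √(-14 - 14) = √(-28) = 2*I*√7 ≈ 5.2915*I)
M + c = 2*I*√7 - 4385 = -4385 + 2*I*√7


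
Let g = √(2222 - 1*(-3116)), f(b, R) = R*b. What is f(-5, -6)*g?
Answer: 30*√5338 ≈ 2191.8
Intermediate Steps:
g = √5338 (g = √(2222 + 3116) = √5338 ≈ 73.062)
f(-5, -6)*g = (-6*(-5))*√5338 = 30*√5338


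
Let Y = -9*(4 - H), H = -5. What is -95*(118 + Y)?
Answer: -3515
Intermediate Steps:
Y = -81 (Y = -9*(4 - 1*(-5)) = -9*(4 + 5) = -9*9 = -81)
-95*(118 + Y) = -95*(118 - 81) = -95*37 = -3515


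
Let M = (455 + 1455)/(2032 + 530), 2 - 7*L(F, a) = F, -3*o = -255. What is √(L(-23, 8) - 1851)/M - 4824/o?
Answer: -4824/85 + 366*I*√22631/955 ≈ -56.753 + 57.654*I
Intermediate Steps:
o = 85 (o = -⅓*(-255) = 85)
L(F, a) = 2/7 - F/7
M = 955/1281 (M = 1910/2562 = 1910*(1/2562) = 955/1281 ≈ 0.74551)
√(L(-23, 8) - 1851)/M - 4824/o = √((2/7 - ⅐*(-23)) - 1851)/(955/1281) - 4824/85 = √((2/7 + 23/7) - 1851)*(1281/955) - 4824*1/85 = √(25/7 - 1851)*(1281/955) - 4824/85 = √(-12932/7)*(1281/955) - 4824/85 = (2*I*√22631/7)*(1281/955) - 4824/85 = 366*I*√22631/955 - 4824/85 = -4824/85 + 366*I*√22631/955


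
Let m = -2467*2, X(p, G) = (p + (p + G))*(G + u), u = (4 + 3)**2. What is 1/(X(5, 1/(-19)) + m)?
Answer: -361/1605404 ≈ -0.00022487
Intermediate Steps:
u = 49 (u = 7**2 = 49)
X(p, G) = (49 + G)*(G + 2*p) (X(p, G) = (p + (p + G))*(G + 49) = (p + (G + p))*(49 + G) = (G + 2*p)*(49 + G) = (49 + G)*(G + 2*p))
m = -4934
1/(X(5, 1/(-19)) + m) = 1/(((1/(-19))**2 + 49/(-19) + 98*5 + 2*5/(-19)) - 4934) = 1/(((-1/19)**2 + 49*(-1/19) + 490 + 2*(-1/19)*5) - 4934) = 1/((1/361 - 49/19 + 490 - 10/19) - 4934) = 1/(175770/361 - 4934) = 1/(-1605404/361) = -361/1605404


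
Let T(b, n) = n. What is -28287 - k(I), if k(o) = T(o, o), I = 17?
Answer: -28304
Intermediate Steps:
k(o) = o
-28287 - k(I) = -28287 - 1*17 = -28287 - 17 = -28304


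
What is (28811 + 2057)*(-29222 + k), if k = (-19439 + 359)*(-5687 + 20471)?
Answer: -8708107953656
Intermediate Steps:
k = -282078720 (k = -19080*14784 = -282078720)
(28811 + 2057)*(-29222 + k) = (28811 + 2057)*(-29222 - 282078720) = 30868*(-282107942) = -8708107953656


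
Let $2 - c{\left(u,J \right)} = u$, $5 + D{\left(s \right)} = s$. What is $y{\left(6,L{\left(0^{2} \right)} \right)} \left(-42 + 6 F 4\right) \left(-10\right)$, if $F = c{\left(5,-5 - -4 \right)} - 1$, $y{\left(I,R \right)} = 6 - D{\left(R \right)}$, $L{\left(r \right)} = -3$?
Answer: $19320$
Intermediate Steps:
$D{\left(s \right)} = -5 + s$
$c{\left(u,J \right)} = 2 - u$
$y{\left(I,R \right)} = 11 - R$ ($y{\left(I,R \right)} = 6 - \left(-5 + R\right) = 11 - R$)
$F = -4$ ($F = \left(2 - 5\right) - 1 = -3 - 1 = -4$)
$y{\left(6,L{\left(0^{2} \right)} \right)} \left(-42 + 6 F 4\right) \left(-10\right) = \left(11 - -3\right) \left(-42 + 6 \left(-4\right) 4\right) \left(-10\right) = \left(11 + 3\right) \left(-42 - 96\right) \left(-10\right) = 14 \left(-42 - 96\right) \left(-10\right) = 14 \left(\left(-138\right) \left(-10\right)\right) = 14 \cdot 1380 = 19320$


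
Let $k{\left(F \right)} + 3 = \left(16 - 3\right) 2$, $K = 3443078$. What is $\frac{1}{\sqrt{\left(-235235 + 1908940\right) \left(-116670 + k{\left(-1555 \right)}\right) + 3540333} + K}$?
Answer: $\frac{1721539}{6025007620443} - \frac{i \sqrt{195229126802}}{12050015240886} \approx 2.8573 \cdot 10^{-7} - 3.6668 \cdot 10^{-8} i$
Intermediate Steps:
$k{\left(F \right)} = 23$ ($k{\left(F \right)} = -3 + \left(16 - 3\right) 2 = -3 + 13 \cdot 2 = -3 + 26 = 23$)
$\frac{1}{\sqrt{\left(-235235 + 1908940\right) \left(-116670 + k{\left(-1555 \right)}\right) + 3540333} + K} = \frac{1}{\sqrt{\left(-235235 + 1908940\right) \left(-116670 + 23\right) + 3540333} + 3443078} = \frac{1}{\sqrt{1673705 \left(-116647\right) + 3540333} + 3443078} = \frac{1}{\sqrt{-195232667135 + 3540333} + 3443078} = \frac{1}{\sqrt{-195229126802} + 3443078} = \frac{1}{i \sqrt{195229126802} + 3443078} = \frac{1}{3443078 + i \sqrt{195229126802}}$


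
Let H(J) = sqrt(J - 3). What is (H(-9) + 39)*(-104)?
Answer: -4056 - 208*I*sqrt(3) ≈ -4056.0 - 360.27*I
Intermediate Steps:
H(J) = sqrt(-3 + J)
(H(-9) + 39)*(-104) = (sqrt(-3 - 9) + 39)*(-104) = (sqrt(-12) + 39)*(-104) = (2*I*sqrt(3) + 39)*(-104) = (39 + 2*I*sqrt(3))*(-104) = -4056 - 208*I*sqrt(3)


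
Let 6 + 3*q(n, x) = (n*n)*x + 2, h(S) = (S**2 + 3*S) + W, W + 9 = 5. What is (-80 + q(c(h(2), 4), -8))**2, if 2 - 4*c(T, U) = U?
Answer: 6724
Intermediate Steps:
W = -4 (W = -9 + 5 = -4)
h(S) = -4 + S**2 + 3*S (h(S) = (S**2 + 3*S) - 4 = -4 + S**2 + 3*S)
c(T, U) = 1/2 - U/4
q(n, x) = -4/3 + x*n**2/3 (q(n, x) = -2 + ((n*n)*x + 2)/3 = -2 + (n**2*x + 2)/3 = -2 + (x*n**2 + 2)/3 = -2 + (2 + x*n**2)/3 = -2 + (2/3 + x*n**2/3) = -4/3 + x*n**2/3)
(-80 + q(c(h(2), 4), -8))**2 = (-80 + (-4/3 + (1/3)*(-8)*(1/2 - 1/4*4)**2))**2 = (-80 + (-4/3 + (1/3)*(-8)*(1/2 - 1)**2))**2 = (-80 + (-4/3 + (1/3)*(-8)*(-1/2)**2))**2 = (-80 + (-4/3 + (1/3)*(-8)*(1/4)))**2 = (-80 + (-4/3 - 2/3))**2 = (-80 - 2)**2 = (-82)**2 = 6724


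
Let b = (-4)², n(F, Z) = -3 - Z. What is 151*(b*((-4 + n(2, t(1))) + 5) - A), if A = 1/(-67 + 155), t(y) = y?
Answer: -637975/88 ≈ -7249.7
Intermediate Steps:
A = 1/88 ≈ 0.011364
b = 16
151*(b*((-4 + n(2, t(1))) + 5) - A) = 151*(16*((-4 + (-3 - 1*1)) + 5) - 1*1/88) = 151*(16*((-4 + (-3 - 1)) + 5) - 1/88) = 151*(16*((-4 - 4) + 5) - 1/88) = 151*(16*(-8 + 5) - 1/88) = 151*(16*(-3) - 1/88) = 151*(-48 - 1/88) = 151*(-4225/88) = -637975/88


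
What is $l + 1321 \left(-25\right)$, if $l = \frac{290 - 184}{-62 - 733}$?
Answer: $- \frac{495377}{15} \approx -33025.0$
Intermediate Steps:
$l = - \frac{2}{15}$ ($l = \frac{106}{-795} = 106 \left(- \frac{1}{795}\right) = - \frac{2}{15} \approx -0.13333$)
$l + 1321 \left(-25\right) = - \frac{2}{15} + 1321 \left(-25\right) = - \frac{2}{15} - 33025 = - \frac{495377}{15}$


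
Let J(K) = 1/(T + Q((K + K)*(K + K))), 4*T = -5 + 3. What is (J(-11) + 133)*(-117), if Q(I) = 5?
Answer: -15587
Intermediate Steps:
T = -½ (T = (-5 + 3)/4 = (¼)*(-2) = -½ ≈ -0.50000)
J(K) = 2/9 (J(K) = 1/(-½ + 5) = 1/(9/2) = 2/9)
(J(-11) + 133)*(-117) = (2/9 + 133)*(-117) = (1199/9)*(-117) = -15587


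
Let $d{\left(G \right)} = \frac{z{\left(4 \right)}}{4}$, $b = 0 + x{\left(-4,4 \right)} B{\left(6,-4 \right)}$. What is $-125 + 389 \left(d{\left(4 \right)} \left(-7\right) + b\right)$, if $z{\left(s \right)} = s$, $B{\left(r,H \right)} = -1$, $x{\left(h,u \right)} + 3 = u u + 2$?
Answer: $-8683$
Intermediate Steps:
$x{\left(h,u \right)} = -1 + u^{2}$ ($x{\left(h,u \right)} = -3 + \left(u u + 2\right) = -3 + \left(u^{2} + 2\right) = -3 + \left(2 + u^{2}\right) = -1 + u^{2}$)
$b = -15$ ($b = 0 + \left(-1 + 4^{2}\right) \left(-1\right) = 0 + \left(-1 + 16\right) \left(-1\right) = 0 + 15 \left(-1\right) = 0 - 15 = -15$)
$d{\left(G \right)} = 1$ ($d{\left(G \right)} = \frac{4}{4} = 4 \cdot \frac{1}{4} = 1$)
$-125 + 389 \left(d{\left(4 \right)} \left(-7\right) + b\right) = -125 + 389 \left(1 \left(-7\right) - 15\right) = -125 + 389 \left(-7 - 15\right) = -125 + 389 \left(-22\right) = -125 - 8558 = -8683$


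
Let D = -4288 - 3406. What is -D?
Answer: 7694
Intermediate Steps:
D = -7694
-D = -1*(-7694) = 7694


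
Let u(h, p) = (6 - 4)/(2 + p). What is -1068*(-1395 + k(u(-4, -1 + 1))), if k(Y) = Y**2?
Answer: 1488792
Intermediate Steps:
u(h, p) = 2/(2 + p)
-1068*(-1395 + k(u(-4, -1 + 1))) = -1068*(-1395 + (2/(2 + (-1 + 1)))**2) = -1068*(-1395 + (2/(2 + 0))**2) = -1068*(-1395 + (2/2)**2) = -1068*(-1395 + (2*(1/2))**2) = -1068*(-1395 + 1**2) = -1068*(-1395 + 1) = -1068*(-1394) = 1488792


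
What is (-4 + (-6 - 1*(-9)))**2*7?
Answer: 7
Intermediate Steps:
(-4 + (-6 - 1*(-9)))**2*7 = (-4 + (-6 + 9))**2*7 = (-4 + 3)**2*7 = (-1)**2*7 = 1*7 = 7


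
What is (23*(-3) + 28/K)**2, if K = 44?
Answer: 565504/121 ≈ 4673.6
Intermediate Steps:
(23*(-3) + 28/K)**2 = (23*(-3) + 28/44)**2 = (-69 + 28*(1/44))**2 = (-69 + 7/11)**2 = (-752/11)**2 = 565504/121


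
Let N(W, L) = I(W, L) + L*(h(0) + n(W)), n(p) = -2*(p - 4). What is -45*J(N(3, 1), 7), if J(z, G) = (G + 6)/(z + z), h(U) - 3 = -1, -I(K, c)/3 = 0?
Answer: -585/8 ≈ -73.125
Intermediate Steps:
I(K, c) = 0 (I(K, c) = -3*0 = 0)
h(U) = 2 (h(U) = 3 - 1 = 2)
n(p) = 8 - 2*p (n(p) = -2*(-4 + p) = 8 - 2*p)
N(W, L) = L*(10 - 2*W) (N(W, L) = 0 + L*(2 + (8 - 2*W)) = 0 + L*(10 - 2*W) = L*(10 - 2*W))
J(z, G) = (6 + G)/(2*z) (J(z, G) = (6 + G)/((2*z)) = (6 + G)*(1/(2*z)) = (6 + G)/(2*z))
-45*J(N(3, 1), 7) = -45*(6 + 7)/(2*(2*1*(5 - 1*3))) = -45*13/(2*(2*1*(5 - 3))) = -45*13/(2*(2*1*2)) = -45*13/(2*4) = -45*13/8 = -585/8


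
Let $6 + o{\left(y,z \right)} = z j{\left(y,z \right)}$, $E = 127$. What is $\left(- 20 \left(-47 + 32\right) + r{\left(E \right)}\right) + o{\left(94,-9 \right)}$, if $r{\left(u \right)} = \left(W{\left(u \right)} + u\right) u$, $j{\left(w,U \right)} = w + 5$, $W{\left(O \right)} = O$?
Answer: $31661$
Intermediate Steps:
$j{\left(w,U \right)} = 5 + w$
$o{\left(y,z \right)} = -6 + z \left(5 + y\right)$
$r{\left(u \right)} = 2 u^{2}$ ($r{\left(u \right)} = \left(u + u\right) u = 2 u u = 2 u^{2}$)
$\left(- 20 \left(-47 + 32\right) + r{\left(E \right)}\right) + o{\left(94,-9 \right)} = \left(- 20 \left(-47 + 32\right) + 2 \cdot 127^{2}\right) - \left(6 + 9 \left(5 + 94\right)\right) = \left(\left(-20\right) \left(-15\right) + 2 \cdot 16129\right) - 897 = \left(300 + 32258\right) - 897 = 32558 - 897 = 31661$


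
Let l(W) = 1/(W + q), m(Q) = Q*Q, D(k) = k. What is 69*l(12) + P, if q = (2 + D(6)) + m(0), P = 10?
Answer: 269/20 ≈ 13.450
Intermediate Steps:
m(Q) = Q**2
q = 8 (q = (2 + 6) + 0**2 = 8 + 0 = 8)
l(W) = 1/(8 + W) (l(W) = 1/(W + 8) = 1/(8 + W))
69*l(12) + P = 69/(8 + 12) + 10 = 69/20 + 10 = 269/20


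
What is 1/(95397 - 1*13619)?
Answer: 1/81778 ≈ 1.2228e-5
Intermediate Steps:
1/(95397 - 1*13619) = 1/(95397 - 13619) = 1/81778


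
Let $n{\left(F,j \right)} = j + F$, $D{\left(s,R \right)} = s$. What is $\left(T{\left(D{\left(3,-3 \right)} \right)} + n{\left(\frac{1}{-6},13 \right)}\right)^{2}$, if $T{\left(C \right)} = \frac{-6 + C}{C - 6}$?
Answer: $\frac{6889}{36} \approx 191.36$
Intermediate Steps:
$T{\left(C \right)} = 1$ ($T{\left(C \right)} = \frac{-6 + C}{-6 + C} = 1$)
$n{\left(F,j \right)} = F + j$
$\left(T{\left(D{\left(3,-3 \right)} \right)} + n{\left(\frac{1}{-6},13 \right)}\right)^{2} = \left(1 + \left(\frac{1}{-6} + 13\right)\right)^{2} = \left(1 + \left(- \frac{1}{6} + 13\right)\right)^{2} = \left(1 + \frac{77}{6}\right)^{2} = \left(\frac{83}{6}\right)^{2} = \frac{6889}{36}$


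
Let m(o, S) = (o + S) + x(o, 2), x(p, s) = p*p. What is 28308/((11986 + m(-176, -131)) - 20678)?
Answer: 28308/21977 ≈ 1.2881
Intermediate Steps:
x(p, s) = p**2
m(o, S) = S + o + o**2 (m(o, S) = (o + S) + o**2 = (S + o) + o**2 = S + o + o**2)
28308/((11986 + m(-176, -131)) - 20678) = 28308/((11986 + (-131 - 176 + (-176)**2)) - 20678) = 28308/((11986 + (-131 - 176 + 30976)) - 20678) = 28308/((11986 + 30669) - 20678) = 28308/(42655 - 20678) = 28308/21977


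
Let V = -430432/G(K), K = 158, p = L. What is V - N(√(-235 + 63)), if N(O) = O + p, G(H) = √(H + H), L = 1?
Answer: -1 - 215216*√79/79 - 2*I*√43 ≈ -24215.0 - 13.115*I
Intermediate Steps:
p = 1
G(H) = √2*√H (G(H) = √(2*H) = √2*√H)
V = -215216*√79/79 (V = -430432*√79/158 = -215216*√79/79 ≈ -24214.)
N(O) = 1 + O (N(O) = O + 1 = 1 + O)
V - N(√(-235 + 63)) = -215216*√79/79 - (1 + √(-235 + 63)) = -215216*√79/79 - (1 + √(-172)) = -215216*√79/79 - (1 + 2*I*√43) = -215216*√79/79 + (-1 - 2*I*√43) = -1 - 215216*√79/79 - 2*I*√43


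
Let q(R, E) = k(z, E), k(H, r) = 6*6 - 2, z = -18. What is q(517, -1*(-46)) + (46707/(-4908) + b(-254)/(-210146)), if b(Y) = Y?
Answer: 4208906787/171899428 ≈ 24.485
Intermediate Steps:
k(H, r) = 34 (k(H, r) = 36 - 2 = 34)
q(R, E) = 34
q(517, -1*(-46)) + (46707/(-4908) + b(-254)/(-210146)) = 34 + (46707/(-4908) - 254/(-210146)) = 34 + (46707*(-1/4908) - 254*(-1/210146)) = 34 + (-15569/1636 + 127/105073) = 34 - 1635673765/171899428 = 4208906787/171899428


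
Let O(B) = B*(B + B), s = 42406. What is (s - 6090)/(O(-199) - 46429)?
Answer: 36316/32773 ≈ 1.1081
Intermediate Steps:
O(B) = 2*B² (O(B) = B*(2*B) = 2*B²)
(s - 6090)/(O(-199) - 46429) = (42406 - 6090)/(2*(-199)² - 46429) = 36316/(2*39601 - 46429) = 36316/(79202 - 46429) = 36316/32773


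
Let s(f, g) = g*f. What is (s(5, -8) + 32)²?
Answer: 64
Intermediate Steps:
s(f, g) = f*g
(s(5, -8) + 32)² = (5*(-8) + 32)² = (-40 + 32)² = (-8)² = 64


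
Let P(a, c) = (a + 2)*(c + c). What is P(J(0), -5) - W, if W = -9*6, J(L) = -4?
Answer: 74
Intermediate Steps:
W = -54
P(a, c) = 2*c*(2 + a) (P(a, c) = (2 + a)*(2*c) = 2*c*(2 + a))
P(J(0), -5) - W = 2*(-5)*(2 - 4) - 1*(-54) = 2*(-5)*(-2) + 54 = 20 + 54 = 74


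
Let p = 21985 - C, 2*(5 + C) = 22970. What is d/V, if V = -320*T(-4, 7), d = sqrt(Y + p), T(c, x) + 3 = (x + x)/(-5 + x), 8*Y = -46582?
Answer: -3*sqrt(2081)/2560 ≈ -0.053459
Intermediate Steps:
C = 11480 (C = -5 + (1/2)*22970 = -5 + 11485 = 11480)
Y = -23291/4 (Y = (1/8)*(-46582) = -23291/4 ≈ -5822.8)
p = 10505 (p = 21985 - 1*11480 = 21985 - 11480 = 10505)
T(c, x) = -3 + 2*x/(-5 + x) (T(c, x) = -3 + (x + x)/(-5 + x) = -3 + (2*x)/(-5 + x) = -3 + 2*x/(-5 + x))
d = 3*sqrt(2081)/2 (d = sqrt(-23291/4 + 10505) = sqrt(18729/4) = 3*sqrt(2081)/2 ≈ 68.427)
V = -1280 (V = -320*(15 - 1*7)/(-5 + 7) = -320*(15 - 7)/2 = -160*8 = -320*4 = -1280)
d/V = (3*sqrt(2081)/2)/(-1280) = (3*sqrt(2081)/2)*(-1/1280) = -3*sqrt(2081)/2560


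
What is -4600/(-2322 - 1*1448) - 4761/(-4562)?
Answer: 3893417/1719874 ≈ 2.2638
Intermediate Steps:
-4600/(-2322 - 1*1448) - 4761/(-4562) = -4600/(-2322 - 1448) - 4761*(-1/4562) = -4600/(-3770) + 4761/4562 = -4600*(-1/3770) + 4761/4562 = 460/377 + 4761/4562 = 3893417/1719874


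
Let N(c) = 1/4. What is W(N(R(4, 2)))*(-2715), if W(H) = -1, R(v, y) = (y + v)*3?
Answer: 2715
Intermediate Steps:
R(v, y) = 3*v + 3*y (R(v, y) = (v + y)*3 = 3*v + 3*y)
N(c) = ¼
W(N(R(4, 2)))*(-2715) = -1*(-2715) = 2715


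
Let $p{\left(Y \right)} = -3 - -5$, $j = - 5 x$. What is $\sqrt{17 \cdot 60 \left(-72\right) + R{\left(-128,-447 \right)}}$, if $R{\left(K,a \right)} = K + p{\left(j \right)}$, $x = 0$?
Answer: $3 i \sqrt{8174} \approx 271.23 i$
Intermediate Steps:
$j = 0$ ($j = \left(-5\right) 0 = 0$)
$p{\left(Y \right)} = 2$ ($p{\left(Y \right)} = -3 + 5 = 2$)
$R{\left(K,a \right)} = 2 + K$ ($R{\left(K,a \right)} = K + 2 = 2 + K$)
$\sqrt{17 \cdot 60 \left(-72\right) + R{\left(-128,-447 \right)}} = \sqrt{17 \cdot 60 \left(-72\right) + \left(2 - 128\right)} = \sqrt{1020 \left(-72\right) - 126} = \sqrt{-73440 - 126} = \sqrt{-73566} = 3 i \sqrt{8174}$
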